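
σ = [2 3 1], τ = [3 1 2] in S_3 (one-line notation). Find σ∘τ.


σ∘τ: apply τ first, then σ
1 →τ 3 →σ 1
2 →τ 1 →σ 2
3 →τ 2 →σ 3

σ∘τ = [1 2 3]


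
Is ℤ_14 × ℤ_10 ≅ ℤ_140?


Comparing ℤ_14 × ℤ_10 and ℤ_140:
gcd(14,10) = 2 ≠ 1. Max element order in ℤ_14×ℤ_10 is lcm(14,10) = 70 < 140, so it has no element of order 140

No, ℤ_14 × ℤ_10 ≇ ℤ_140


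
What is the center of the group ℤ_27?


Z(G) = {g ∈ G | gx = xg for all x ∈ G}
ℤ_27 is abelian, so Z(G) = G

Z(ℤ_27) = ℤ_27


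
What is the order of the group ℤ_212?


ℤ_n has n elements.

|ℤ_212| = 212


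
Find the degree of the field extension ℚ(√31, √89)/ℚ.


[ℚ(√31,√89):ℚ] = [ℚ(√31,√89):ℚ(√31)]·[ℚ(√31):ℚ] = 2·2 = 4

[ℚ(√31, √89)/ℚ] = 4


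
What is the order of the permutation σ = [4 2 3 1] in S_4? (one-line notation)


Cycle decomposition: (1 4)
Cycle lengths: 2
Order = lcm(2) = 2

ord(σ) = 2


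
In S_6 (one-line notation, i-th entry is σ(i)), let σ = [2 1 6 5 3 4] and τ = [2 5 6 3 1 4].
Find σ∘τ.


σ∘τ: apply τ first, then σ
1 →τ 2 →σ 1
2 →τ 5 →σ 3
3 →τ 6 →σ 4
4 →τ 3 →σ 6
5 →τ 1 →σ 2
6 →τ 4 →σ 5

σ∘τ = [1 3 4 6 2 5]


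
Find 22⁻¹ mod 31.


Use the extended Euclidean algorithm to write 1 = 22·s + 31·t; then s mod 31 is the inverse.
Euclidean algorithm:
  22 = 0·31 + 22
  31 = 1·22 + 9
  22 = 2·9 + 4
  9 = 2·4 + 1
  4 = 4·1 + 0
gcd(22,31) = 1
Back-substitution gives: 22·(-7) + 31·(5) = 1
So 22⁻¹ ≡ -7 ≡ 24 (mod 31)
Check: 22 × 24 = 528 ≡ 1 (mod 31) ✓

22⁻¹ ≡ 24 (mod 31)


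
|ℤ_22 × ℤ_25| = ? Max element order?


|ℤ_22 × ℤ_25| = 22 × 25 = 550
Max element order = lcm(22,25) = 550
Cyclic? Yes (gcd=1)

|ℤ_22×ℤ_25| = 550, max element order = 550


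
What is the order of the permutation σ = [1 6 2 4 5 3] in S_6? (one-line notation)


Cycle decomposition: (2 6 3)
Cycle lengths: 3
Order = lcm(3) = 3

ord(σ) = 3


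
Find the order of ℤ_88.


ℤ_n has n elements.

|ℤ_88| = 88


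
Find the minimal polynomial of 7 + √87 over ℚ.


Let α = 7 + √87. Then α - 7 = √87, so (α - 7)² = 87, giving α² - 14α - 38 = 0. Degree 2 and α ∉ ℚ, so this is the minimal polynomial.

Minimal polynomial: x² - 14x - 38


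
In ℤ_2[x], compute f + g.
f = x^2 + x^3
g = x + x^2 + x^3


Add coefficients mod 2:
x^0: 0 + 0 = 0 (mod 2)
x^1: 0 + 1 = 1 (mod 2)
x^2: 1 + 1 = 0 (mod 2)
x^3: 1 + 1 = 0 (mod 2)
Result: x

f + g = x


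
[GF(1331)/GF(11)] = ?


GF(1331) = GF(11^3), so the extension degree is 3

[GF(1331)/GF(11)] = 3


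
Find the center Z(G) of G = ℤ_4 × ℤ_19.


Z(G) = {g ∈ G | gx = xg for all x ∈ G}
Direct product of abelian groups is abelian, so Z(G) = G

Z(ℤ_4 × ℤ_19) = ℤ_4 × ℤ_19


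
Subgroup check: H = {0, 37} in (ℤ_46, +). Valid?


Subgroup test for H = {0, 37} in (ℤ_46, +):
(1) 0 ∈ H? Yes
(2) Closure: for all a,b ∈ H, (a+b) mod 46 ∈ H? No  [counterexample: 37 + 37 = 28 ∉ H]
(3) Inverses: for all a ∈ H, -a mod 46 ∈ H? No

No, H is not a subgroup of ℤ_46


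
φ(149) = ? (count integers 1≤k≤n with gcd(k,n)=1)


Factor n: 149 = 149
φ(n) = n · ∏(1 - 1/p) over distinct primes p | n
φ(149) = 149 · (1 - 1/149) = 148

φ(149) = 148


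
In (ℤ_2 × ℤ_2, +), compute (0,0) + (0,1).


Operation: componentwise addition mod (2, 2)
(0,0) + (0,1) = ((a₁+b₁) mod 2, (a₂+b₂) mod 2) with a = (0,0), b = (0,1)

(0,0) + (0,1) = (0,1)


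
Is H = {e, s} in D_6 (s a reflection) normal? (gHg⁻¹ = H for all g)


H = {e, s} in D_6 (s a reflection)
r·s·r⁻¹ = sr⁻² ≠ s for n ≥ 3, so {e, s} is not closed under conjugation

No, not a normal subgroup


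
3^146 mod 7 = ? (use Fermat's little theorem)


Fermat's little theorem: if p is prime and gcd(a,p)=1, then a^(p-1) ≡ 1 (mod p)
p = 7 is prime, gcd(3,7) = 1
Reduce exponent: 146 mod 6 = 2
So 3^146 ≡ 3^2 (mod 7)
3^2 mod 7 = 2

3^146 ≡ 2 (mod 7)


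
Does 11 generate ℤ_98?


g generates ℤ_n iff gcd(g, n) = 1
gcd(11, 98) = 1
Since gcd = 1, 11 is a generator.

Yes, 11 generates ℤ_98


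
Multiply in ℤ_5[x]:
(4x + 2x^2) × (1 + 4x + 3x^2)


Expand and collect like terms; reduce coefficients mod 5:
x^0: 0·1 = 0 ≡ 0 (mod 5)
x^1: 0·4 + 4·1 = 4 ≡ 4 (mod 5)
x^2: 0·3 + 4·4 + 2·1 = 18 ≡ 3 (mod 5)
x^3: 4·3 + 2·4 = 20 ≡ 0 (mod 5)
x^4: 2·3 = 6 ≡ 1 (mod 5)
Result: 4x + 3x^2 + x^4

f · g = 4x + 3x^2 + x^4


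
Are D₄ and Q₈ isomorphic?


Comparing D₄ and Q₈:
D₄ has 5 elements of order 2; Q₈ has only 1

No, D₄ ≇ Q₈


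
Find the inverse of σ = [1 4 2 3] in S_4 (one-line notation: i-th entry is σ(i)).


To find σ⁻¹, swap domain and range:
σ(1) = 1 → σ⁻¹(1) = 1
σ(2) = 4 → σ⁻¹(4) = 2
σ(3) = 2 → σ⁻¹(2) = 3
σ(4) = 3 → σ⁻¹(3) = 4

σ⁻¹ = [1 3 4 2]


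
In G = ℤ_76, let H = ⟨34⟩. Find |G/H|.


|⟨34⟩| = n / gcd(34, 76) = 76 / 2 = 38
H is normal (ℤ_76 is abelian).
|G/H| = |G| / |H| = 76 / 38 = 2

|G/H| = 2


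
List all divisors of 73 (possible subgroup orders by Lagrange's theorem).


Lagrange's theorem: |H| divides |G|
|G| = 73
Divisors of 73: 1, 73

Possible subgroup orders: {1, 73}


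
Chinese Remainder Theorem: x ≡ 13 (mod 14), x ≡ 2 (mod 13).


m₁ = 14, m₂ = 13, gcd = 1, so CRT applies. M = m₁·m₂ = 182
Let M₁ = M/m₁ = 13, M₂ = M/m₂ = 14
Find y₁ ≡ M₁⁻¹ (mod m₁): 13⁻¹ ≡ 13 (mod 14)
Find y₂ ≡ M₂⁻¹ (mod m₂): 14⁻¹ ≡ 1 (mod 13)
x = a₁·M₁·y₁ + a₂·M₂·y₂ = 13·13·13 + 2·14·1 = 2225
Reduce mod 182: x ≡ 41
Check: 41 mod 14 = 13 ✓, 41 mod 13 = 2 ✓

x ≡ 41 (mod 182)


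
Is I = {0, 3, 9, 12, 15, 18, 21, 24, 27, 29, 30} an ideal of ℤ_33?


Check ideal conditions for I = {0, 3, 9, 12, 15, 18, 21, 24, 27, 29, 30} in ℤ_33:
(1) I is an additive subgroup? No
(2) For r ∈ ℤ_33 and a ∈ I: r·a ∈ I? No  [counterexample: r=2, a=3, r·a mod 33 = 6 ∉ I]

No, I is not an ideal of ℤ_33


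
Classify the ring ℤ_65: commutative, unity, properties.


ℤ_65 is a commutative ring with unity 1; 65 = 5×13 is composite, so 5·13 ≡ 0 gives zero divisors (not an integral domain)
Commutative: Yes
Integral domain: No
Has unity: Yes

ℤ_65: Commutative=Yes, Unity=Yes


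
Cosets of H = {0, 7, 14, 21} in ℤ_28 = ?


H = {0, 7, 14, 21}, |H| = 4
Number of cosets = |G|/|H| = 28/4 = 7
0 + H = {0, 7, 14, 21}
1 + H = {1, 8, 15, 22}
2 + H = {2, 9, 16, 23}
3 + H = {3, 10, 17, 24}
4 + H = {4, 11, 18, 25}
5 + H = {5, 12, 19, 26}
6 + H = {6, 13, 20, 27}

Cosets: 0+H={0,7,14,21}; 1+H={1,8,15,22}; 2+H={2,9,16,23}; 3+H={3,10,17,24}; 4+H={4,11,18,25}; 5+H={5,12,19,26}; 6+H={6,13,20,27}


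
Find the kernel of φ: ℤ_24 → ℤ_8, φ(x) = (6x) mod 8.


Kernel = preimage of identity
ker(φ) = {x ∈ ℤ_24 : 6x ≡ 0 (mod 8)}. Since 8 | 24, φ is well-defined. The kernel is the cyclic subgroup ⟨4⟩ of ℤ_24 (order 6), i.e. {0, 4, 8, 12, 16, 20}

ker(φ) = {0, 4, 8, 12, 16, 20}


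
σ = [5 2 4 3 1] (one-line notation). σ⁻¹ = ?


To find σ⁻¹, swap domain and range:
σ(1) = 5 → σ⁻¹(5) = 1
σ(2) = 2 → σ⁻¹(2) = 2
σ(3) = 4 → σ⁻¹(4) = 3
σ(4) = 3 → σ⁻¹(3) = 4
σ(5) = 1 → σ⁻¹(1) = 5

σ⁻¹ = [5 2 4 3 1]


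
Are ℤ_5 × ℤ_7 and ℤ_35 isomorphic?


Comparing ℤ_5 × ℤ_7 and ℤ_35:
gcd(5,7) = 1, so ℤ_5 × ℤ_7 ≅ ℤ_35 (CRT)

Yes, ℤ_5 × ℤ_7 ≅ ℤ_35


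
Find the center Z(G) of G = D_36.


Z(G) = {g ∈ G | gx = xg for all x ∈ G}
For even n, Z(D_n) = {e, r^(n/2)}: the 180° rotation r^18 commutes with every reflection and rotation

Z(D_36) = {e, r^18}


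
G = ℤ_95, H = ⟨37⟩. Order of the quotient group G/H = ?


|⟨37⟩| = n / gcd(37, 95) = 95 / 1 = 95
H is normal (ℤ_95 is abelian).
|G/H| = |G| / |H| = 95 / 95 = 1

|G/H| = 1


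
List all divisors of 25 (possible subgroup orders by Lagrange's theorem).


Lagrange's theorem: |H| divides |G|
|G| = 25
Divisors of 25: 1, 5, 25

Possible subgroup orders: {1, 5, 25}


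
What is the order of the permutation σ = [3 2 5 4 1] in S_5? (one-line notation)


Cycle decomposition: (1 3 5)
Cycle lengths: 3
Order = lcm(3) = 3

ord(σ) = 3


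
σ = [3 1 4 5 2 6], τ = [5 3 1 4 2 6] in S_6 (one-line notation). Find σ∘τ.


σ∘τ: apply τ first, then σ
1 →τ 5 →σ 2
2 →τ 3 →σ 4
3 →τ 1 →σ 3
4 →τ 4 →σ 5
5 →τ 2 →σ 1
6 →τ 6 →σ 6

σ∘τ = [2 4 3 5 1 6]


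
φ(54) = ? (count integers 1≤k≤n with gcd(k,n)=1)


Factor n: 54 = 2 × 3^3
φ(n) = n · ∏(1 - 1/p) over distinct primes p | n
φ(54) = 54 · (1 - 1/2) · (1 - 1/3) = 18

φ(54) = 18


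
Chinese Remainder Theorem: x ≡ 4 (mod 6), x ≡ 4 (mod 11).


m₁ = 6, m₂ = 11, gcd = 1, so CRT applies. M = m₁·m₂ = 66
Let M₁ = M/m₁ = 11, M₂ = M/m₂ = 6
Find y₁ ≡ M₁⁻¹ (mod m₁): 11⁻¹ ≡ 5 (mod 6)
Find y₂ ≡ M₂⁻¹ (mod m₂): 6⁻¹ ≡ 2 (mod 11)
x = a₁·M₁·y₁ + a₂·M₂·y₂ = 4·11·5 + 4·6·2 = 268
Reduce mod 66: x ≡ 4
Check: 4 mod 6 = 4 ✓, 4 mod 11 = 4 ✓

x ≡ 4 (mod 66)


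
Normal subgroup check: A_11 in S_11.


H = A_11 in S_11
A_11 has index 2 in S_11, and every subgroup of index 2 is normal

Yes, normal subgroup


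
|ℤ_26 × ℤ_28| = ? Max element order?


|ℤ_26 × ℤ_28| = 26 × 28 = 728
Max element order = lcm(26,28) = 364
Cyclic? No (gcd=2)

|ℤ_26×ℤ_28| = 728, max element order = 364


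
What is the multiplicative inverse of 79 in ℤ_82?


Use the extended Euclidean algorithm to write 1 = 79·s + 82·t; then s mod 82 is the inverse.
Euclidean algorithm:
  79 = 0·82 + 79
  82 = 1·79 + 3
  79 = 26·3 + 1
  3 = 3·1 + 0
gcd(79,82) = 1
Back-substitution gives: 79·(27) + 82·(-26) = 1
So 79⁻¹ ≡ 27 ≡ 27 (mod 82)
Check: 79 × 27 = 2133 ≡ 1 (mod 82) ✓

79⁻¹ ≡ 27 (mod 82)


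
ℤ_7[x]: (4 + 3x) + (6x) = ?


Add coefficients mod 7:
x^0: 4 + 0 = 4 (mod 7)
x^1: 3 + 6 = 2 (mod 7)
Result: 4 + 2x

f + g = 4 + 2x


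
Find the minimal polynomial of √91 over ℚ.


√91 satisfies x² - 91 = 0, irreducible over ℚ since 91 is squarefree

Minimal polynomial: x² - 91


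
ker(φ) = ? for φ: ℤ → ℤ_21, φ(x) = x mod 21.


Kernel = preimage of identity
ker(φ) = {x ∈ ℤ : x ≡ 0 (mod 21)} = 21ℤ = {0, ±21, ±42, ...}

ker(φ) = 21ℤ


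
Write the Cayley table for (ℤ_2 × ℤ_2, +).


Elements: {(0,0), (0,1), (1,0), (1,1)}
Operation: componentwise addition mod (2, 2)
Entry (a, b) = ((a₁+b₁) mod 2, (a₂+b₂) mod 2)

Cayley table:
      | (0,0) | (0,1) | (1,0) | (1,1)
(0,0) | (0,0) | (0,1) | (1,0) | (1,1)
(0,1) | (0,1) | (0,0) | (1,1) | (1,0)
(1,0) | (1,0) | (1,1) | (0,0) | (0,1)
(1,1) | (1,1) | (1,0) | (0,1) | (0,0)


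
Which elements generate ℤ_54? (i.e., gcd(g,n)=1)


g generates ℤ_n iff gcd(g,n) = 1
Prime factors of 54: 2, 3
Generators are g ∈ {1,...,53} not divisible by any of these primes.
Generators: {1, 5, 7, 11, 13, 17, 19, 23, 25, 29, 31, 35, 37, 41, 43, 47, 49, 53}
Number of generators = φ(54) = 18

Generators of ℤ_54 = {1, 5, 7, 11, 13, 17, 19, 23, 25, 29, 31, 35, 37, 41, 43, 47, 49, 53}


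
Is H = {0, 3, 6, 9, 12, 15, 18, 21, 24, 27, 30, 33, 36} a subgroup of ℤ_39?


Subgroup test for H = {0, 3, 6, 9, 12, 15, 18, 21, 24, 27, 30, 33, 36} in (ℤ_39, +):
(1) 0 ∈ H? Yes
(2) Closure: for all a,b ∈ H, (a+b) mod 39 ∈ H? Yes
(3) Inverses: for all a ∈ H, -a mod 39 ∈ H? Yes

Yes, H is a subgroup of ℤ_39


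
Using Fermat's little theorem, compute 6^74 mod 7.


Fermat's little theorem: if p is prime and gcd(a,p)=1, then a^(p-1) ≡ 1 (mod p)
p = 7 is prime, gcd(6,7) = 1
Reduce exponent: 74 mod 6 = 2
So 6^74 ≡ 6^2 (mod 7)
6^2 mod 7 = 1

6^74 ≡ 1 (mod 7)


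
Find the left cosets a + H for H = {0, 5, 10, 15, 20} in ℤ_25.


H = {0, 5, 10, 15, 20}, |H| = 5
Number of cosets = |G|/|H| = 25/5 = 5
0 + H = {0, 5, 10, 15, 20}
1 + H = {1, 6, 11, 16, 21}
2 + H = {2, 7, 12, 17, 22}
3 + H = {3, 8, 13, 18, 23}
4 + H = {4, 9, 14, 19, 24}

Cosets: 0+H={0,5,10,15,20}; 1+H={1,6,11,16,21}; 2+H={2,7,12,17,22}; 3+H={3,8,13,18,23}; 4+H={4,9,14,19,24}


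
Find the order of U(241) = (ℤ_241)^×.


U(n) is the group of units mod n; |U(n)| = φ(n)
|U(241)| = φ(241) = 240

|U(241) = (ℤ_241)^×| = 240


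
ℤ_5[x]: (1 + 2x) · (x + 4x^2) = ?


Expand and collect like terms; reduce coefficients mod 5:
x^0: 1·0 = 0 ≡ 0 (mod 5)
x^1: 1·1 + 2·0 = 1 ≡ 1 (mod 5)
x^2: 1·4 + 2·1 = 6 ≡ 1 (mod 5)
x^3: 2·4 = 8 ≡ 3 (mod 5)
Result: x + x^2 + 3x^3

f · g = x + x^2 + 3x^3


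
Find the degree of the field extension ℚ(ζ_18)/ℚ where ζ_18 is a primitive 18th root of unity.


[ℚ(ζ_n):ℚ] = deg Φ_n(x) = φ(n). Here φ(18) = 6

[ℚ(ζ_18)/ℚ where ζ_18 is a primitive 18th root of unity] = 6


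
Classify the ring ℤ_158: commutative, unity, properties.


ℤ_158 is a commutative ring with unity 1; 158 = 2×79 is composite, so 2·79 ≡ 0 gives zero divisors (not an integral domain)
Commutative: Yes
Integral domain: No
Has unity: Yes

ℤ_158: Commutative=Yes, Unity=Yes


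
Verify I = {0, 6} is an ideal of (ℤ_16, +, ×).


Check ideal conditions for I = {0, 6} in ℤ_16:
(1) I is an additive subgroup? No
(2) For r ∈ ℤ_16 and a ∈ I: r·a ∈ I? No  [counterexample: r=2, a=6, r·a mod 16 = 12 ∉ I]

No, I is not an ideal of ℤ_16


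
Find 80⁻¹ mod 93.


Use the extended Euclidean algorithm to write 1 = 80·s + 93·t; then s mod 93 is the inverse.
Euclidean algorithm:
  80 = 0·93 + 80
  93 = 1·80 + 13
  80 = 6·13 + 2
  13 = 6·2 + 1
  2 = 2·1 + 0
gcd(80,93) = 1
Back-substitution gives: 80·(-43) + 93·(37) = 1
So 80⁻¹ ≡ -43 ≡ 50 (mod 93)
Check: 80 × 50 = 4000 ≡ 1 (mod 93) ✓

80⁻¹ ≡ 50 (mod 93)


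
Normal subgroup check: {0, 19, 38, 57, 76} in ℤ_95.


H = {0, 19, 38, 57, 76} in ℤ_95
ℤ_95 is abelian; every subgroup of an abelian group is normal

Yes, normal subgroup


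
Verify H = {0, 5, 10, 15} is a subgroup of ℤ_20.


Subgroup test for H = {0, 5, 10, 15} in (ℤ_20, +):
(1) 0 ∈ H? Yes
(2) Closure: for all a,b ∈ H, (a+b) mod 20 ∈ H? Yes
(3) Inverses: for all a ∈ H, -a mod 20 ∈ H? Yes

Yes, H is a subgroup of ℤ_20


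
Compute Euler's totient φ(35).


Factor n: 35 = 5 × 7
φ(n) = n · ∏(1 - 1/p) over distinct primes p | n
φ(35) = 35 · (1 - 1/5) · (1 - 1/7) = 24

φ(35) = 24


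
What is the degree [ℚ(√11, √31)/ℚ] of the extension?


[ℚ(√11,√31):ℚ] = [ℚ(√11,√31):ℚ(√11)]·[ℚ(√11):ℚ] = 2·2 = 4

[ℚ(√11, √31)/ℚ] = 4


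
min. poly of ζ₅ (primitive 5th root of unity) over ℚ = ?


ζ₅ is a root of Φ₅(x) = x⁴ + x³ + x² + x + 1, irreducible over ℚ

Minimal polynomial: x⁴ + x³ + x² + x + 1


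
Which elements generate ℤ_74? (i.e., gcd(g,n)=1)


g generates ℤ_n iff gcd(g,n) = 1
Prime factors of 74: 2, 37
Generators are g ∈ {1,...,73} not divisible by any of these primes.
Generators: {1, 3, 5, 7, 9, 11, 13, 15, 17, 19, 21, 23, 25, 27, 29, 31, 33, 35, 39, 41, 43, 45, 47, 49, 51, 53, 55, 57, 59, 61, 63, 65, 67, 69, 71, 73}
Number of generators = φ(74) = 36

Generators of ℤ_74 = {1, 3, 5, 7, 9, 11, 13, 15, 17, 19, 21, 23, 25, 27, 29, 31, 33, 35, 39, 41, 43, 45, 47, 49, 51, 53, 55, 57, 59, 61, 63, 65, 67, 69, 71, 73}


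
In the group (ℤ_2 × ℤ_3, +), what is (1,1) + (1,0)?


Operation: componentwise addition mod (2, 3)
(1,1) + (1,0) = ((a₁+b₁) mod 2, (a₂+b₂) mod 3) with a = (1,1), b = (1,0)

(1,1) + (1,0) = (0,1)


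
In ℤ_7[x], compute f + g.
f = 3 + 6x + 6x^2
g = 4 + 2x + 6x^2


Add coefficients mod 7:
x^0: 3 + 4 = 0 (mod 7)
x^1: 6 + 2 = 1 (mod 7)
x^2: 6 + 6 = 5 (mod 7)
Result: x + 5x^2

f + g = x + 5x^2


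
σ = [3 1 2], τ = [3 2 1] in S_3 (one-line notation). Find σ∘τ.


σ∘τ: apply τ first, then σ
1 →τ 3 →σ 2
2 →τ 2 →σ 1
3 →τ 1 →σ 3

σ∘τ = [2 1 3]


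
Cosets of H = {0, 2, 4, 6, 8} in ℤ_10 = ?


H = {0, 2, 4, 6, 8}, |H| = 5
Number of cosets = |G|/|H| = 10/5 = 2
0 + H = {0, 2, 4, 6, 8}
1 + H = {1, 3, 5, 7, 9}

Cosets: 0+H={0,2,4,6,8}; 1+H={1,3,5,7,9}


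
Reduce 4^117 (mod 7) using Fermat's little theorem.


Fermat's little theorem: if p is prime and gcd(a,p)=1, then a^(p-1) ≡ 1 (mod p)
p = 7 is prime, gcd(4,7) = 1
Reduce exponent: 117 mod 6 = 3
So 4^117 ≡ 4^3 (mod 7)
4^3 mod 7 = 1

4^117 ≡ 1 (mod 7)


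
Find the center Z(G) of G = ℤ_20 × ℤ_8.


Z(G) = {g ∈ G | gx = xg for all x ∈ G}
Direct product of abelian groups is abelian, so Z(G) = G

Z(ℤ_20 × ℤ_8) = ℤ_20 × ℤ_8


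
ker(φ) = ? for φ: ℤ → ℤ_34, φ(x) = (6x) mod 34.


Kernel = preimage of identity
ker(φ) = {x ∈ ℤ : 6x ≡ 0 (mod 34)}. gcd(6,34) = 2, so 6x ≡ 0 (mod 34) ⟺ x ≡ 0 (mod 34/2 = 17). Hence ker(φ) = 17ℤ

ker(φ) = 17ℤ


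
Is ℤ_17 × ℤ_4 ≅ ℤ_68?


Comparing ℤ_17 × ℤ_4 and ℤ_68:
gcd(17,4) = 1, so ℤ_17 × ℤ_4 ≅ ℤ_68 (CRT)

Yes, ℤ_17 × ℤ_4 ≅ ℤ_68


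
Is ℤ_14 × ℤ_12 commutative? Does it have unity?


Direct product ring; commutative with unity (1,1); but (1,0)·(0,1) = (0,0) gives zero divisors, so not an integral domain
Commutative: Yes
Integral domain: No
Has unity: Yes

ℤ_14 × ℤ_12: Commutative=Yes, Unity=Yes


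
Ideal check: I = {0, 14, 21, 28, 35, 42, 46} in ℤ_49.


Check ideal conditions for I = {0, 14, 21, 28, 35, 42, 46} in ℤ_49:
(1) I is an additive subgroup? No
(2) For r ∈ ℤ_49 and a ∈ I: r·a ∈ I? No  [counterexample: r=2, a=28, r·a mod 49 = 7 ∉ I]

No, I is not an ideal of ℤ_49


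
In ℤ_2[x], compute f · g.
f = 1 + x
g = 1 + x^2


Expand and collect like terms; reduce coefficients mod 2:
x^0: 1·1 = 1 ≡ 1 (mod 2)
x^1: 1·0 + 1·1 = 1 ≡ 1 (mod 2)
x^2: 1·1 + 1·0 = 1 ≡ 1 (mod 2)
x^3: 1·1 = 1 ≡ 1 (mod 2)
Result: 1 + x + x^2 + x^3

f · g = 1 + x + x^2 + x^3


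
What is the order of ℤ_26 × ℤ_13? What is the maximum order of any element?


|ℤ_26 × ℤ_13| = 26 × 13 = 338
Max element order = lcm(26,13) = 26
Cyclic? No (gcd=13)

|ℤ_26×ℤ_13| = 338, max element order = 26


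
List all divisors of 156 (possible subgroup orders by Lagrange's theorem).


Lagrange's theorem: |H| divides |G|
|G| = 156
Divisors of 156: 1, 2, 3, 4, 6, 12, 13, 26, 39, 52, 78, 156

Possible subgroup orders: {1, 2, 3, 4, 6, 12, 13, 26, 39, 52, 78, 156}


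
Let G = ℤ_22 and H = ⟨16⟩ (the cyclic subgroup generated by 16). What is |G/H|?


|⟨16⟩| = n / gcd(16, 22) = 22 / 2 = 11
H is normal (ℤ_22 is abelian).
|G/H| = |G| / |H| = 22 / 11 = 2

|G/H| = 2


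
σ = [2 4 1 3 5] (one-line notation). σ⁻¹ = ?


To find σ⁻¹, swap domain and range:
σ(1) = 2 → σ⁻¹(2) = 1
σ(2) = 4 → σ⁻¹(4) = 2
σ(3) = 1 → σ⁻¹(1) = 3
σ(4) = 3 → σ⁻¹(3) = 4
σ(5) = 5 → σ⁻¹(5) = 5

σ⁻¹ = [3 1 4 2 5]


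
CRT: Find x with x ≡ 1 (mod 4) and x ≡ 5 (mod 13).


m₁ = 4, m₂ = 13, gcd = 1, so CRT applies. M = m₁·m₂ = 52
Let M₁ = M/m₁ = 13, M₂ = M/m₂ = 4
Find y₁ ≡ M₁⁻¹ (mod m₁): 13⁻¹ ≡ 1 (mod 4)
Find y₂ ≡ M₂⁻¹ (mod m₂): 4⁻¹ ≡ 10 (mod 13)
x = a₁·M₁·y₁ + a₂·M₂·y₂ = 1·13·1 + 5·4·10 = 213
Reduce mod 52: x ≡ 5
Check: 5 mod 4 = 1 ✓, 5 mod 13 = 5 ✓

x ≡ 5 (mod 52)


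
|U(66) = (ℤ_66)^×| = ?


U(n) is the group of units mod n; |U(n)| = φ(n)
|U(66)| = φ(66) = 20

|U(66) = (ℤ_66)^×| = 20


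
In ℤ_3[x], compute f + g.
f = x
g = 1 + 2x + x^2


Add coefficients mod 3:
x^0: 0 + 1 = 1 (mod 3)
x^1: 1 + 2 = 0 (mod 3)
x^2: 0 + 1 = 1 (mod 3)
Result: 1 + x^2

f + g = 1 + x^2


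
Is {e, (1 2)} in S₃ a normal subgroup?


H = {e, (1 2)} in S₃
(1 3)(1 2)(1 3)⁻¹ = (2 3) ∉ {e, (1 2)}, so it is not normal

No, not a normal subgroup


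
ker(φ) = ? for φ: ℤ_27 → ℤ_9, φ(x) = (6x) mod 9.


Kernel = preimage of identity
ker(φ) = {x ∈ ℤ_27 : 6x ≡ 0 (mod 9)}. Since 9 | 27, φ is well-defined. The kernel is the cyclic subgroup ⟨3⟩ of ℤ_27 (order 9), i.e. {0, 3, 6, 9, 12, 15, 18, 21, 24}

ker(φ) = {0, 3, 6, 9, 12, 15, 18, 21, 24}


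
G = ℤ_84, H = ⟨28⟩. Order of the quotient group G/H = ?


|⟨28⟩| = n / gcd(28, 84) = 84 / 28 = 3
H is normal (ℤ_84 is abelian).
|G/H| = |G| / |H| = 84 / 3 = 28

|G/H| = 28


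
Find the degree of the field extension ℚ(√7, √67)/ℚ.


[ℚ(√7,√67):ℚ] = [ℚ(√7,√67):ℚ(√7)]·[ℚ(√7):ℚ] = 2·2 = 4

[ℚ(√7, √67)/ℚ] = 4


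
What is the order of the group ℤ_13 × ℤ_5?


|A × B| = |A| · |B|
|ℤ_13 × ℤ_5| = 13 × 5 = 65

|ℤ_13 × ℤ_5| = 65


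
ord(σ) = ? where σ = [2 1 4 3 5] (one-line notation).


Cycle decomposition: (1 2) (3 4)
Cycle lengths: 2, 2
Order = lcm(2, 2) = 2

ord(σ) = 2


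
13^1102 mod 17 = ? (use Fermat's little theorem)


Fermat's little theorem: if p is prime and gcd(a,p)=1, then a^(p-1) ≡ 1 (mod p)
p = 17 is prime, gcd(13,17) = 1
Reduce exponent: 1102 mod 16 = 14
So 13^1102 ≡ 13^14 (mod 17)
13^14 mod 17 = 16

13^1102 ≡ 16 (mod 17)


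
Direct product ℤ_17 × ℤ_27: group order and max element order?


|ℤ_17 × ℤ_27| = 17 × 27 = 459
Max element order = lcm(17,27) = 459
Cyclic? Yes (gcd=1)

|ℤ_17×ℤ_27| = 459, max element order = 459


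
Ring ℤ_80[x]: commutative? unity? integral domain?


ℤ_80 has zero divisors (2·40 ≡ 0), and these lift to constant zero divisors in ℤ_80[x]; so not an integral domain
Commutative: Yes
Integral domain: No
Has unity: Yes

ℤ_80[x]: Commutative=Yes, Unity=Yes


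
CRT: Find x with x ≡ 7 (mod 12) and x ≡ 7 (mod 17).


m₁ = 12, m₂ = 17, gcd = 1, so CRT applies. M = m₁·m₂ = 204
Let M₁ = M/m₁ = 17, M₂ = M/m₂ = 12
Find y₁ ≡ M₁⁻¹ (mod m₁): 17⁻¹ ≡ 5 (mod 12)
Find y₂ ≡ M₂⁻¹ (mod m₂): 12⁻¹ ≡ 10 (mod 17)
x = a₁·M₁·y₁ + a₂·M₂·y₂ = 7·17·5 + 7·12·10 = 1435
Reduce mod 204: x ≡ 7
Check: 7 mod 12 = 7 ✓, 7 mod 17 = 7 ✓

x ≡ 7 (mod 204)


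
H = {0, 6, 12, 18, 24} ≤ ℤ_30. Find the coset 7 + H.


7 + H = {7 + h (mod 30) : h ∈ H}
7+0=7, 7+6=13, 7+12=19, 7+18=25, 7+24=1
7 + H = {1, 7, 13, 19, 25} = 1 + H

7 + H = {1, 7, 13, 19, 25}


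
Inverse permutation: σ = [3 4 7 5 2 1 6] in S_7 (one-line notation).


To find σ⁻¹, swap domain and range:
σ(1) = 3 → σ⁻¹(3) = 1
σ(2) = 4 → σ⁻¹(4) = 2
σ(3) = 7 → σ⁻¹(7) = 3
σ(4) = 5 → σ⁻¹(5) = 4
σ(5) = 2 → σ⁻¹(2) = 5
σ(6) = 1 → σ⁻¹(1) = 6
σ(7) = 6 → σ⁻¹(6) = 7

σ⁻¹ = [6 5 1 2 4 7 3]


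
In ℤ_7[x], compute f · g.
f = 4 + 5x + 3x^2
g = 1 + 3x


Expand and collect like terms; reduce coefficients mod 7:
x^0: 4·1 = 4 ≡ 4 (mod 7)
x^1: 4·3 + 5·1 = 17 ≡ 3 (mod 7)
x^2: 5·3 + 3·1 = 18 ≡ 4 (mod 7)
x^3: 3·3 = 9 ≡ 2 (mod 7)
Result: 4 + 3x + 4x^2 + 2x^3

f · g = 4 + 3x + 4x^2 + 2x^3


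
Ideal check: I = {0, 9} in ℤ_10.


Check ideal conditions for I = {0, 9} in ℤ_10:
(1) I is an additive subgroup? No
(2) For r ∈ ℤ_10 and a ∈ I: r·a ∈ I? No  [counterexample: r=2, a=9, r·a mod 10 = 8 ∉ I]

No, I is not an ideal of ℤ_10


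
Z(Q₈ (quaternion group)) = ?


Z(G) = {g ∈ G | gx = xg for all x ∈ G}
In Q₈ = {±1, ±i, ±j, ±k}, only ±1 commute with every element

Z(Q₈ (quaternion group)) = {1, -1}


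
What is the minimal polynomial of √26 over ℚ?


√26 satisfies x² - 26 = 0, irreducible over ℚ since 26 is squarefree

Minimal polynomial: x² - 26


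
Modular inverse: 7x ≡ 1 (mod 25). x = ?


Use the extended Euclidean algorithm to write 1 = 7·s + 25·t; then s mod 25 is the inverse.
Euclidean algorithm:
  7 = 0·25 + 7
  25 = 3·7 + 4
  7 = 1·4 + 3
  4 = 1·3 + 1
  3 = 3·1 + 0
gcd(7,25) = 1
Back-substitution gives: 7·(-7) + 25·(2) = 1
So 7⁻¹ ≡ -7 ≡ 18 (mod 25)
Check: 7 × 18 = 126 ≡ 1 (mod 25) ✓

7⁻¹ ≡ 18 (mod 25)


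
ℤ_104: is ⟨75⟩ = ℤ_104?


g generates ℤ_n iff gcd(g, n) = 1
gcd(75, 104) = 1
Since gcd = 1, 75 is a generator.

Yes, 75 generates ℤ_104


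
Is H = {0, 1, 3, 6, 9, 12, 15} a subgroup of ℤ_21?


Subgroup test for H = {0, 1, 3, 6, 9, 12, 15} in (ℤ_21, +):
(1) 0 ∈ H? Yes
(2) Closure: for all a,b ∈ H, (a+b) mod 21 ∈ H? No  [counterexample: 1 + 1 = 2 ∉ H]
(3) Inverses: for all a ∈ H, -a mod 21 ∈ H? No

No, H is not a subgroup of ℤ_21


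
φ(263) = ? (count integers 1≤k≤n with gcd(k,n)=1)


Factor n: 263 = 263
φ(n) = n · ∏(1 - 1/p) over distinct primes p | n
φ(263) = 263 · (1 - 1/263) = 262

φ(263) = 262


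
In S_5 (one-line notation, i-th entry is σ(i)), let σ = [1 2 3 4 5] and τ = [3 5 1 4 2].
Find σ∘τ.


σ∘τ: apply τ first, then σ
1 →τ 3 →σ 3
2 →τ 5 →σ 5
3 →τ 1 →σ 1
4 →τ 4 →σ 4
5 →τ 2 →σ 2

σ∘τ = [3 5 1 4 2]


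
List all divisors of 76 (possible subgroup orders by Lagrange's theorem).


Lagrange's theorem: |H| divides |G|
|G| = 76
Divisors of 76: 1, 2, 4, 19, 38, 76

Possible subgroup orders: {1, 2, 4, 19, 38, 76}


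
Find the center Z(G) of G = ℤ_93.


Z(G) = {g ∈ G | gx = xg for all x ∈ G}
ℤ_93 is abelian, so Z(G) = G

Z(ℤ_93) = ℤ_93


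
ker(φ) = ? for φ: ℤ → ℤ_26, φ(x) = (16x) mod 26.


Kernel = preimage of identity
ker(φ) = {x ∈ ℤ : 16x ≡ 0 (mod 26)}. gcd(16,26) = 2, so 16x ≡ 0 (mod 26) ⟺ x ≡ 0 (mod 26/2 = 13). Hence ker(φ) = 13ℤ

ker(φ) = 13ℤ


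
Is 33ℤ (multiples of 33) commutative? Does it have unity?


33ℤ is a commutative ring under +,× but has no multiplicative identity (1 ∉ 33ℤ); it has no zero divisors, but without unity it is not an integral domain
Commutative: Yes
Integral domain: No
Has unity: No

33ℤ (multiples of 33): Commutative=Yes, Unity=No


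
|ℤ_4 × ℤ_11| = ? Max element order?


|ℤ_4 × ℤ_11| = 4 × 11 = 44
Max element order = lcm(4,11) = 44
Cyclic? Yes (gcd=1)

|ℤ_4×ℤ_11| = 44, max element order = 44


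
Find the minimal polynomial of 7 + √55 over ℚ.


Let α = 7 + √55. Then α - 7 = √55, so (α - 7)² = 55, giving α² - 14α - 6 = 0. Degree 2 and α ∉ ℚ, so this is the minimal polynomial.

Minimal polynomial: x² - 14x - 6


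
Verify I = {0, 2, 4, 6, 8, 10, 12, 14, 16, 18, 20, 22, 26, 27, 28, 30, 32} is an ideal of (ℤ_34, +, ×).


Check ideal conditions for I = {0, 2, 4, 6, 8, 10, 12, 14, 16, 18, 20, 22, 26, 27, 28, 30, 32} in ℤ_34:
(1) I is an additive subgroup? No
(2) For r ∈ ℤ_34 and a ∈ I: r·a ∈ I? No  [counterexample: r=2, a=12, r·a mod 34 = 24 ∉ I]

No, I is not an ideal of ℤ_34


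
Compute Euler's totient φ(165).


Factor n: 165 = 3 × 5 × 11
φ(n) = n · ∏(1 - 1/p) over distinct primes p | n
φ(165) = 165 · (1 - 1/3) · (1 - 1/5) · (1 - 1/11) = 80

φ(165) = 80


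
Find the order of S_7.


|S_n| = n! (number of permutations of n symbols)
|S_7| = 7! = 5040

|S_7| = 5040


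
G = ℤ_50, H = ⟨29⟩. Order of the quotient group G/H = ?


|⟨29⟩| = n / gcd(29, 50) = 50 / 1 = 50
H is normal (ℤ_50 is abelian).
|G/H| = |G| / |H| = 50 / 50 = 1

|G/H| = 1


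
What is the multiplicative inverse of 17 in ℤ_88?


Use the extended Euclidean algorithm to write 1 = 17·s + 88·t; then s mod 88 is the inverse.
Euclidean algorithm:
  17 = 0·88 + 17
  88 = 5·17 + 3
  17 = 5·3 + 2
  3 = 1·2 + 1
  2 = 2·1 + 0
gcd(17,88) = 1
Back-substitution gives: 17·(-31) + 88·(6) = 1
So 17⁻¹ ≡ -31 ≡ 57 (mod 88)
Check: 17 × 57 = 969 ≡ 1 (mod 88) ✓

17⁻¹ ≡ 57 (mod 88)


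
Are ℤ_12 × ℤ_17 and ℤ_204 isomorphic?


Comparing ℤ_12 × ℤ_17 and ℤ_204:
gcd(12,17) = 1, so ℤ_12 × ℤ_17 ≅ ℤ_204 (CRT)

Yes, ℤ_12 × ℤ_17 ≅ ℤ_204


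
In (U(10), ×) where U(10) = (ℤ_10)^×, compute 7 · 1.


Operation: multiplication mod 10
7 · 1 = (a × b) mod 10 with a = 7, b = 1

7 · 1 = 7


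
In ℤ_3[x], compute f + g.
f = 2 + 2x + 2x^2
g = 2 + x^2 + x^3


Add coefficients mod 3:
x^0: 2 + 2 = 1 (mod 3)
x^1: 2 + 0 = 2 (mod 3)
x^2: 2 + 1 = 0 (mod 3)
x^3: 0 + 1 = 1 (mod 3)
Result: 1 + 2x + x^3

f + g = 1 + 2x + x^3


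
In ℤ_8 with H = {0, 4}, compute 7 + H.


7 + H = {7 + h (mod 8) : h ∈ H}
7+0=7, 7+4=3
7 + H = {3, 7} = 3 + H

7 + H = {3, 7}


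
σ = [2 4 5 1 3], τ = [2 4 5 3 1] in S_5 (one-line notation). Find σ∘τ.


σ∘τ: apply τ first, then σ
1 →τ 2 →σ 4
2 →τ 4 →σ 1
3 →τ 5 →σ 3
4 →τ 3 →σ 5
5 →τ 1 →σ 2

σ∘τ = [4 1 3 5 2]


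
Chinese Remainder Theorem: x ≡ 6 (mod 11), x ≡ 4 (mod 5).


m₁ = 11, m₂ = 5, gcd = 1, so CRT applies. M = m₁·m₂ = 55
Let M₁ = M/m₁ = 5, M₂ = M/m₂ = 11
Find y₁ ≡ M₁⁻¹ (mod m₁): 5⁻¹ ≡ 9 (mod 11)
Find y₂ ≡ M₂⁻¹ (mod m₂): 11⁻¹ ≡ 1 (mod 5)
x = a₁·M₁·y₁ + a₂·M₂·y₂ = 6·5·9 + 4·11·1 = 314
Reduce mod 55: x ≡ 39
Check: 39 mod 11 = 6 ✓, 39 mod 5 = 4 ✓

x ≡ 39 (mod 55)


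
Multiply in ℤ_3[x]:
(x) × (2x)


Expand and collect like terms; reduce coefficients mod 3:
x^0: 0·0 = 0 ≡ 0 (mod 3)
x^1: 0·2 + 1·0 = 0 ≡ 0 (mod 3)
x^2: 1·2 = 2 ≡ 2 (mod 3)
Result: 2x^2

f · g = 2x^2


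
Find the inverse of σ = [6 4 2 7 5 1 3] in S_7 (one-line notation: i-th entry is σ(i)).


To find σ⁻¹, swap domain and range:
σ(1) = 6 → σ⁻¹(6) = 1
σ(2) = 4 → σ⁻¹(4) = 2
σ(3) = 2 → σ⁻¹(2) = 3
σ(4) = 7 → σ⁻¹(7) = 4
σ(5) = 5 → σ⁻¹(5) = 5
σ(6) = 1 → σ⁻¹(1) = 6
σ(7) = 3 → σ⁻¹(3) = 7

σ⁻¹ = [6 3 7 2 5 1 4]


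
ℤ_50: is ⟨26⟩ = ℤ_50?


g generates ℤ_n iff gcd(g, n) = 1
gcd(26, 50) = 2
Since gcd = 2 ≠ 1, ⟨26⟩ has order 25 < 50, so 26 is not a generator.

No, 26 does not generate ℤ_50


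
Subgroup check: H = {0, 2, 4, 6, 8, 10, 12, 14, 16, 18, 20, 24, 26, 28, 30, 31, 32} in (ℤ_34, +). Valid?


Subgroup test for H = {0, 2, 4, 6, 8, 10, 12, 14, 16, 18, 20, 24, 26, 28, 30, 31, 32} in (ℤ_34, +):
(1) 0 ∈ H? Yes
(2) Closure: for all a,b ∈ H, (a+b) mod 34 ∈ H? No  [counterexample: 2 + 20 = 22 ∉ H]
(3) Inverses: for all a ∈ H, -a mod 34 ∈ H? No

No, H is not a subgroup of ℤ_34


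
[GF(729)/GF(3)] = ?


GF(729) = GF(3^6), so the extension degree is 6

[GF(729)/GF(3)] = 6


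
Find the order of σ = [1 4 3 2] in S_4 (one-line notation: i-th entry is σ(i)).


Cycle decomposition: (2 4)
Cycle lengths: 2
Order = lcm(2) = 2

ord(σ) = 2


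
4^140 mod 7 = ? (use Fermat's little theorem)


Fermat's little theorem: if p is prime and gcd(a,p)=1, then a^(p-1) ≡ 1 (mod p)
p = 7 is prime, gcd(4,7) = 1
Reduce exponent: 140 mod 6 = 2
So 4^140 ≡ 4^2 (mod 7)
4^2 mod 7 = 2

4^140 ≡ 2 (mod 7)


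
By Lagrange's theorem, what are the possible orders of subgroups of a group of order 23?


Lagrange's theorem: |H| divides |G|
|G| = 23
Divisors of 23: 1, 23

Possible subgroup orders: {1, 23}


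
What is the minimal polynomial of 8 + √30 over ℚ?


Let α = 8 + √30. Then α - 8 = √30, so (α - 8)² = 30, giving α² - 16α + 34 = 0. Degree 2 and α ∉ ℚ, so this is the minimal polynomial.

Minimal polynomial: x² - 16x + 34


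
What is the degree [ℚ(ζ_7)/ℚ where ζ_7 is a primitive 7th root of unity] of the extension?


[ℚ(ζ_n):ℚ] = deg Φ_n(x) = φ(n). Here φ(7) = 6

[ℚ(ζ_7)/ℚ where ζ_7 is a primitive 7th root of unity] = 6


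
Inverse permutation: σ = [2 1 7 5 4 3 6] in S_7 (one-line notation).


To find σ⁻¹, swap domain and range:
σ(1) = 2 → σ⁻¹(2) = 1
σ(2) = 1 → σ⁻¹(1) = 2
σ(3) = 7 → σ⁻¹(7) = 3
σ(4) = 5 → σ⁻¹(5) = 4
σ(5) = 4 → σ⁻¹(4) = 5
σ(6) = 3 → σ⁻¹(3) = 6
σ(7) = 6 → σ⁻¹(6) = 7

σ⁻¹ = [2 1 6 5 4 7 3]


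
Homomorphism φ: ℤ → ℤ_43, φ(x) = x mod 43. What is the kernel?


Kernel = preimage of identity
ker(φ) = {x ∈ ℤ : x ≡ 0 (mod 43)} = 43ℤ = {0, ±43, ±86, ...}

ker(φ) = 43ℤ


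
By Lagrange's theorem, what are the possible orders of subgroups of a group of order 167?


Lagrange's theorem: |H| divides |G|
|G| = 167
Divisors of 167: 1, 167

Possible subgroup orders: {1, 167}


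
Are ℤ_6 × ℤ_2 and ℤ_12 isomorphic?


Comparing ℤ_6 × ℤ_2 and ℤ_12:
gcd(6,2) = 2 ≠ 1. Max element order in ℤ_6×ℤ_2 is lcm(6,2) = 6 < 12, so it has no element of order 12

No, ℤ_6 × ℤ_2 ≇ ℤ_12


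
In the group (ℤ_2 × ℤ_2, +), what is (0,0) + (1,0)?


Operation: componentwise addition mod (2, 2)
(0,0) + (1,0) = ((a₁+b₁) mod 2, (a₂+b₂) mod 2) with a = (0,0), b = (1,0)

(0,0) + (1,0) = (1,0)


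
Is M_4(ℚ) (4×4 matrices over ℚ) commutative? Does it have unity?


Matrix multiplication is non-commutative for n ≥ 2; the identity matrix I is the unity; singular matrices give zero divisors, so not an integral domain
Commutative: No
Integral domain: No
Has unity: Yes

M_4(ℚ) (4×4 matrices over ℚ): Commutative=No, Unity=Yes


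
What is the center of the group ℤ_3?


Z(G) = {g ∈ G | gx = xg for all x ∈ G}
ℤ_3 is abelian, so Z(G) = G

Z(ℤ_3) = ℤ_3


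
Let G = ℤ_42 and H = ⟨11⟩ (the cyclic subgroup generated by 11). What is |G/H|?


|⟨11⟩| = n / gcd(11, 42) = 42 / 1 = 42
H is normal (ℤ_42 is abelian).
|G/H| = |G| / |H| = 42 / 42 = 1

|G/H| = 1


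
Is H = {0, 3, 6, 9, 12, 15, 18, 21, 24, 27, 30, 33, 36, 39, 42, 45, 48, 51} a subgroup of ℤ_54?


Subgroup test for H = {0, 3, 6, 9, 12, 15, 18, 21, 24, 27, 30, 33, 36, 39, 42, 45, 48, 51} in (ℤ_54, +):
(1) 0 ∈ H? Yes
(2) Closure: for all a,b ∈ H, (a+b) mod 54 ∈ H? Yes
(3) Inverses: for all a ∈ H, -a mod 54 ∈ H? Yes

Yes, H is a subgroup of ℤ_54


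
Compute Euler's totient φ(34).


Factor n: 34 = 2 × 17
φ(n) = n · ∏(1 - 1/p) over distinct primes p | n
φ(34) = 34 · (1 - 1/2) · (1 - 1/17) = 16

φ(34) = 16


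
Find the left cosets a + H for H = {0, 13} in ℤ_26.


H = {0, 13}, |H| = 2
Number of cosets = |G|/|H| = 26/2 = 13
0 + H = {0, 13}
1 + H = {1, 14}
2 + H = {2, 15}
3 + H = {3, 16}
4 + H = {4, 17}
5 + H = {5, 18}
6 + H = {6, 19}
7 + H = {7, 20}
8 + H = {8, 21}
9 + H = {9, 22}
10 + H = {10, 23}
11 + H = {11, 24}
12 + H = {12, 25}

Cosets: 0+H={0,13}; 1+H={1,14}; 2+H={2,15}; 3+H={3,16}; 4+H={4,17}; 5+H={5,18}; 6+H={6,19}; 7+H={7,20}; 8+H={8,21}; 9+H={9,22}; 10+H={10,23}; 11+H={11,24}; 12+H={12,25}


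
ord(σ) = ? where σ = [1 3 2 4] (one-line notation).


Cycle decomposition: (2 3)
Cycle lengths: 2
Order = lcm(2) = 2

ord(σ) = 2


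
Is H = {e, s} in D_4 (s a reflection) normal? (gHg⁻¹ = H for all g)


H = {e, s} in D_4 (s a reflection)
r·s·r⁻¹ = sr⁻² ≠ s for n ≥ 3, so {e, s} is not closed under conjugation

No, not a normal subgroup


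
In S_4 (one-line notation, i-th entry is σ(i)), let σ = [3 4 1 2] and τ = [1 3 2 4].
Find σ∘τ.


σ∘τ: apply τ first, then σ
1 →τ 1 →σ 3
2 →τ 3 →σ 1
3 →τ 2 →σ 4
4 →τ 4 →σ 2

σ∘τ = [3 1 4 2]


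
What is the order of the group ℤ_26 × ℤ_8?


|A × B| = |A| · |B|
|ℤ_26 × ℤ_8| = 26 × 8 = 208

|ℤ_26 × ℤ_8| = 208


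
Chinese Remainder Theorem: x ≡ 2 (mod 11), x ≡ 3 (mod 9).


m₁ = 11, m₂ = 9, gcd = 1, so CRT applies. M = m₁·m₂ = 99
Let M₁ = M/m₁ = 9, M₂ = M/m₂ = 11
Find y₁ ≡ M₁⁻¹ (mod m₁): 9⁻¹ ≡ 5 (mod 11)
Find y₂ ≡ M₂⁻¹ (mod m₂): 11⁻¹ ≡ 5 (mod 9)
x = a₁·M₁·y₁ + a₂·M₂·y₂ = 2·9·5 + 3·11·5 = 255
Reduce mod 99: x ≡ 57
Check: 57 mod 11 = 2 ✓, 57 mod 9 = 3 ✓

x ≡ 57 (mod 99)


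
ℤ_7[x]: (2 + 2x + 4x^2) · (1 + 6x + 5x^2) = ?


Expand and collect like terms; reduce coefficients mod 7:
x^0: 2·1 = 2 ≡ 2 (mod 7)
x^1: 2·6 + 2·1 = 14 ≡ 0 (mod 7)
x^2: 2·5 + 2·6 + 4·1 = 26 ≡ 5 (mod 7)
x^3: 2·5 + 4·6 = 34 ≡ 6 (mod 7)
x^4: 4·5 = 20 ≡ 6 (mod 7)
Result: 2 + 5x^2 + 6x^3 + 6x^4

f · g = 2 + 5x^2 + 6x^3 + 6x^4


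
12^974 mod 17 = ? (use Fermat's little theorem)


Fermat's little theorem: if p is prime and gcd(a,p)=1, then a^(p-1) ≡ 1 (mod p)
p = 17 is prime, gcd(12,17) = 1
Reduce exponent: 974 mod 16 = 14
So 12^974 ≡ 12^14 (mod 17)
12^14 mod 17 = 15

12^974 ≡ 15 (mod 17)


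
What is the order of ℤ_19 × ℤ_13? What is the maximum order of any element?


|ℤ_19 × ℤ_13| = 19 × 13 = 247
Max element order = lcm(19,13) = 247
Cyclic? Yes (gcd=1)

|ℤ_19×ℤ_13| = 247, max element order = 247


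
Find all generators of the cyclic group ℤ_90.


g generates ℤ_n iff gcd(g,n) = 1
Prime factors of 90: 2, 3, 5
Generators are g ∈ {1,...,89} not divisible by any of these primes.
Generators: {1, 7, 11, 13, 17, 19, 23, 29, 31, 37, 41, 43, 47, 49, 53, 59, 61, 67, 71, 73, 77, 79, 83, 89}
Number of generators = φ(90) = 24

Generators of ℤ_90 = {1, 7, 11, 13, 17, 19, 23, 29, 31, 37, 41, 43, 47, 49, 53, 59, 61, 67, 71, 73, 77, 79, 83, 89}


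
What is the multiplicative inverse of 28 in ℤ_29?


Use the extended Euclidean algorithm to write 1 = 28·s + 29·t; then s mod 29 is the inverse.
Euclidean algorithm:
  28 = 0·29 + 28
  29 = 1·28 + 1
  28 = 28·1 + 0
gcd(28,29) = 1
Back-substitution gives: 28·(-1) + 29·(1) = 1
So 28⁻¹ ≡ -1 ≡ 28 (mod 29)
Check: 28 × 28 = 784 ≡ 1 (mod 29) ✓

28⁻¹ ≡ 28 (mod 29)


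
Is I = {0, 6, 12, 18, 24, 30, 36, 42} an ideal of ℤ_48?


Check ideal conditions for I = {0, 6, 12, 18, 24, 30, 36, 42} in ℤ_48:
(1) I is an additive subgroup? Yes
(2) For r ∈ ℤ_48 and a ∈ I: r·a ∈ I? Yes

Yes, I is an ideal of ℤ_48


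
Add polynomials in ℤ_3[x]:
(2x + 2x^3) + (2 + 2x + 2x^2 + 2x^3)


Add coefficients mod 3:
x^0: 0 + 2 = 2 (mod 3)
x^1: 2 + 2 = 1 (mod 3)
x^2: 0 + 2 = 2 (mod 3)
x^3: 2 + 2 = 1 (mod 3)
Result: 2 + x + 2x^2 + x^3

f + g = 2 + x + 2x^2 + x^3


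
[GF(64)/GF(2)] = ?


GF(64) = GF(2^6), so the extension degree is 6

[GF(64)/GF(2)] = 6


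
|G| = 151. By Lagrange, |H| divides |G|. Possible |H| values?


Lagrange's theorem: |H| divides |G|
|G| = 151
Divisors of 151: 1, 151

Possible subgroup orders: {1, 151}


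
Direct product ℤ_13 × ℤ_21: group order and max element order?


|ℤ_13 × ℤ_21| = 13 × 21 = 273
Max element order = lcm(13,21) = 273
Cyclic? Yes (gcd=1)

|ℤ_13×ℤ_21| = 273, max element order = 273


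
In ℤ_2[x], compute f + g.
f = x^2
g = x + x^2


Add coefficients mod 2:
x^0: 0 + 0 = 0 (mod 2)
x^1: 0 + 1 = 1 (mod 2)
x^2: 1 + 1 = 0 (mod 2)
Result: x

f + g = x


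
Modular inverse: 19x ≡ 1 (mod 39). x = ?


Use the extended Euclidean algorithm to write 1 = 19·s + 39·t; then s mod 39 is the inverse.
Euclidean algorithm:
  19 = 0·39 + 19
  39 = 2·19 + 1
  19 = 19·1 + 0
gcd(19,39) = 1
Back-substitution gives: 19·(-2) + 39·(1) = 1
So 19⁻¹ ≡ -2 ≡ 37 (mod 39)
Check: 19 × 37 = 703 ≡ 1 (mod 39) ✓

19⁻¹ ≡ 37 (mod 39)


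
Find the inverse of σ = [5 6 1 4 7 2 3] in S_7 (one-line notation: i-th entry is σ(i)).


To find σ⁻¹, swap domain and range:
σ(1) = 5 → σ⁻¹(5) = 1
σ(2) = 6 → σ⁻¹(6) = 2
σ(3) = 1 → σ⁻¹(1) = 3
σ(4) = 4 → σ⁻¹(4) = 4
σ(5) = 7 → σ⁻¹(7) = 5
σ(6) = 2 → σ⁻¹(2) = 6
σ(7) = 3 → σ⁻¹(3) = 7

σ⁻¹ = [3 6 7 4 1 2 5]


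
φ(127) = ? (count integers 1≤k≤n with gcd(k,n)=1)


Factor n: 127 = 127
φ(n) = n · ∏(1 - 1/p) over distinct primes p | n
φ(127) = 127 · (1 - 1/127) = 126

φ(127) = 126


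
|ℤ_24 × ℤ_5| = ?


|A × B| = |A| · |B|
|ℤ_24 × ℤ_5| = 24 × 5 = 120

|ℤ_24 × ℤ_5| = 120
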